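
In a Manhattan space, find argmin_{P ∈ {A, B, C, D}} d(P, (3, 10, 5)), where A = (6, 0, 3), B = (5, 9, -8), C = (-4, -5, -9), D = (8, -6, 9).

Distances: d(A) = 15, d(B) = 16, d(C) = 36, d(D) = 25. Nearest: A = (6, 0, 3) with distance 15.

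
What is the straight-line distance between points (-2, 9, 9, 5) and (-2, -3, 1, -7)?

√(Σ(x_i - y_i)²) = √((-2 - (-2))² + (9 - (-3))² + (9 - 1)² + (5 - (-7))²)
= √(0² + 12² + 8² + 12²) = √(0 + 144 + 64 + 144) = √352 ≈ 18.7617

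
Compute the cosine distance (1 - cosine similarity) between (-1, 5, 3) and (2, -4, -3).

With u = (-1, 5, 3), v = (2, -4, -3):
u·v = (-1)·2 + 5·(-4) + 3·(-3) = (-2) + (-20) + (-9) = -31.
|u| = √((-1)² + 5² + 3²) = √35, |v| = √(2² + (-4)² + (-3)²) = √29, so |u||v| = √(35·29) = √1015.
cos θ = (u·v)/(|u||v|) = -31/√1015 ≈ -0.973
Cosine distance = 1 - cos θ ≈ 1 - (-0.973) = 1.973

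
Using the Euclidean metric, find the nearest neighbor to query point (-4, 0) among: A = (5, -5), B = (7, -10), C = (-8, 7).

Distances: d(A) ≈ 10.2956, d(B) ≈ 14.8661, d(C) ≈ 8.0623. Nearest: C = (-8, 7) with distance 8.0623.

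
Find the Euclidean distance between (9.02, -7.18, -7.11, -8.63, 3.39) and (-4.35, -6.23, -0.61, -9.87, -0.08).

√(Σ(x_i - y_i)²) = √((9.02 - (-4.35))² + (-7.18 - (-6.23))² + (-7.11 - (-0.61))² + (-8.63 - (-9.87))² + (3.39 - (-0.08))²)
= √(13.37² + (-0.95)² + (-6.5)² + 1.24² + 3.47²) = √(178.7569 + 0.9025 + 42.25 + 1.5376 + 12.0409) = √235.4879 ≈ 15.3456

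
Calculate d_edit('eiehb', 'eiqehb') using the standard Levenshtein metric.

Let D[i][j] be the edit distance between the first i characters of 'eiehb' and the first j characters of 'eiqehb', with D[i][0] = i, D[0][j] = j, and D[i][j] = D[i-1][j-1] if the characters match, else 1 + min(D[i-1][j], D[i][j-1], D[i-1][j-1]). Filling the table (rows: prefixes of 'eiehb', columns: prefixes of 'eiqehb'):
     ε  e  i  q  e  h  b
  ε  0  1  2  3  4  5  6
  e  1  0  1  2  3  4  5
  i  2  1  0  1  2  3  4
  e  3  2  1  1  1  2  3
  h  4  3  2  2  2  1  2
  b  5  4  3  3  3  2  1
The bottom-right entry gives D[5][6] = 1, so no sequence of fewer than 1 edit works. Backtracking through the table gives one optimal edit sequence (1 edit):
  eiehb → eiqehb (ins q @3)
Edit distance = 1.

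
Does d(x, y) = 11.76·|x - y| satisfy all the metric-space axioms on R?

Yes. Since |x - y| is a metric on R and 11.76 > 0, the positive scalar multiple 11.76·|x - y| is also a metric: scaling by a positive constant preserves non-negativity, identity (d=0 ⟺ |x-y|=0 ⟺ x=y), symmetry, and the triangle inequality.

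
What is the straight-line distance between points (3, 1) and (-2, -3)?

√(Σ(x_i - y_i)²) = √((3 - (-2))² + (1 - (-3))²)
= √(5² + 4²) = √(25 + 16) = √41 ≈ 6.4031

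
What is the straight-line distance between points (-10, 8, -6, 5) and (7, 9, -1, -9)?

√(Σ(x_i - y_i)²) = √((-10 - 7)² + (8 - 9)² + (-6 - (-1))² + (5 - (-9))²)
= √((-17)² + (-1)² + (-5)² + 14²) = √(289 + 1 + 25 + 196) = √511 ≈ 22.6053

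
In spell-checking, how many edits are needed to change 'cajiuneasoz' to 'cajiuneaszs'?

Let D[i][j] be the edit distance between the first i characters of 'cajiuneasoz' and the first j characters of 'cajiuneaszs', with D[i][0] = i, D[0][j] = j, and D[i][j] = D[i-1][j-1] if the characters match, else 1 + min(D[i-1][j], D[i][j-1], D[i-1][j-1]). Filling the table (rows: prefixes of 'cajiuneasoz', columns: prefixes of 'cajiuneaszs'):
     ε  c  a  j  i  u  n  e  a  s  z  s
  ε  0  1  2  3  4  5  6  7  8  9 10 11
  c  1  0  1  2  3  4  5  6  7  8  9 10
  a  2  1  0  1  2  3  4  5  6  7  8  9
  j  3  2  1  0  1  2  3  4  5  6  7  8
  i  4  3  2  1  0  1  2  3  4  5  6  7
  u  5  4  3  2  1  0  1  2  3  4  5  6
  n  6  5  4  3  2  1  0  1  2  3  4  5
  e  7  6  5  4  3  2  1  0  1  2  3  4
  a  8  7  6  5  4  3  2  1  0  1  2  3
  s  9  8  7  6  5  4  3  2  1  0  1  2
  o 10  9  8  7  6  5  4  3  2  1  1  2
  z 11 10  9  8  7  6  5  4  3  2  1  2
The bottom-right entry gives D[11][11] = 2, so no sequence of fewer than 2 edits works. Backtracking through the table gives one optimal edit sequence (2 edits):
  cajiuneasoz → cajiuneaszz (sub o→z @10)
  cajiuneaszz → cajiuneaszs (sub z→s @11)
Edit distance = 2.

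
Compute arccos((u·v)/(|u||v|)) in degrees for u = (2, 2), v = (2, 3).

With u = (2, 2), v = (2, 3):
u·v = 2·2 + 2·3 = 4 + 6 = 10.
|u| = √(2² + 2²) = √8, |v| = √(2² + 3²) = √13, so |u||v| = √(8·13) = √104.
cos θ = (u·v)/(|u||v|) = 10/√104 ≈ 0.980581
θ = arccos(0.980581) ≈ 11.31°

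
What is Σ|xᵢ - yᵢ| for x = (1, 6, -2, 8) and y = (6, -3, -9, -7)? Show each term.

Σ|x_i - y_i| = |1 - 6| + |6 - (-3)| + |-2 - (-9)| + |8 - (-7)| = 5 + 9 + 7 + 15 = 36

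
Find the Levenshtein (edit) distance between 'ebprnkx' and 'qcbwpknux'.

Let D[i][j] be the edit distance between the first i characters of 'ebprnkx' and the first j characters of 'qcbwpknux', with D[i][0] = i, D[0][j] = j, and D[i][j] = D[i-1][j-1] if the characters match, else 1 + min(D[i-1][j], D[i][j-1], D[i-1][j-1]). Filling the table (rows: prefixes of 'ebprnkx', columns: prefixes of 'qcbwpknux'):
     ε  q  c  b  w  p  k  n  u  x
  ε  0  1  2  3  4  5  6  7  8  9
  e  1  1  2  3  4  5  6  7  8  9
  b  2  2  2  2  3  4  5  6  7  8
  p  3  3  3  3  3  3  4  5  6  7
  r  4  4  4  4  4  4  4  5  6  7
  n  5  5  5  5  5  5  5  4  5  6
  k  6  6  6  6  6  6  5  5  5  6
  x  7  7  7  7  7  7  6  6  6  5
The bottom-right entry gives D[7][9] = 5, so no sequence of fewer than 5 edits works. Backtracking through the table gives one optimal edit sequence (5 edits):
  ebprnkx → qebprnkx (ins q @1)
  qebprnkx → qcbprnkx (sub e→c @2)
  qcbprnkx → qcbwprnkx (ins w @4)
  qcbwprnkx → qcbwpknkx (sub r→k @6)
  qcbwpknkx → qcbwpknux (sub k→u @8)
Edit distance = 5.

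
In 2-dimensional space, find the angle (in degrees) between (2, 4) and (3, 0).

With u = (2, 4), v = (3, 0):
u·v = 2·3 + 4·0 = 6 + 0 = 6.
|u| = √(2² + 4²) = √20, |v| = √(3² + 0²) = √9, so |u||v| = √(20·9) = √180.
cos θ = (u·v)/(|u||v|) = 6/√180 ≈ 0.447214
θ = arccos(0.447214) ≈ 63.43°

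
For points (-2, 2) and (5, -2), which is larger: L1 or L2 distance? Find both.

L1 = |-2 - 5| + |2 - (-2)| = 7 + 4 = 11
L2 = √(7² + 4²) = √65 ≈ 8.0623
L1 ≥ L2 always (equality iff movement is along one axis); L1 > L2 here.
Ratio L1/L2 = 11/√65 ≈ 1.3644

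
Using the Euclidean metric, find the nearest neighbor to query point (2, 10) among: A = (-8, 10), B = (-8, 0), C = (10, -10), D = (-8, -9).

Distances: d(A) = 10, d(B) ≈ 14.1421, d(C) ≈ 21.5407, d(D) ≈ 21.4709. Nearest: A = (-8, 10) with distance 10.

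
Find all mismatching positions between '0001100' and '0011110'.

Differing positions: 3, 6. Hamming distance = 2.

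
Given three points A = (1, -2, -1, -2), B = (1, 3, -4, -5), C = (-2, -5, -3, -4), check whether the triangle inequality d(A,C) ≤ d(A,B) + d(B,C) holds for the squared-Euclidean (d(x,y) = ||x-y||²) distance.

d(A,B) = 0² + 5² + 3² + 3² = 43, d(B,C) = 3² + 8² + 1² + 1² = 75, d(A,C) = 3² + 3² + 2² + 2² = 26.
d(A,C) = 26 ≤ 43 + 75 = 118. Triangle inequality is satisfied.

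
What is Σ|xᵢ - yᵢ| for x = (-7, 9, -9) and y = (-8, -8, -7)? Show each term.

Σ|x_i - y_i| = |-7 - (-8)| + |9 - (-8)| + |-9 - (-7)| = 1 + 17 + 2 = 20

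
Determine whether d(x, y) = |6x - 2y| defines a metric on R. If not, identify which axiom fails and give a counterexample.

No. d fails symmetry: d(4, 3) = |6·4 - 2·3| = |18| = 18, but d(3, 4) = |6·3 - 2·4| = |10| = 10. Since 18 ≠ 10, d(x,y) ≠ d(y,x) in general.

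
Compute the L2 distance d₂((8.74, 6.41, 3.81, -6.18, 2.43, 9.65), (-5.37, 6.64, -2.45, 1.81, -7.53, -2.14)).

√(Σ(x_i - y_i)²) = √((8.74 - (-5.37))² + (6.41 - 6.64)² + (3.81 - (-2.45))² + (-6.18 - 1.81)² + (2.43 - (-7.53))² + (9.65 - (-2.14))²)
= √(14.11² + (-0.23)² + 6.26² + (-7.99)² + 9.96² + 11.79²) = √(199.0921 + 0.0529 + 39.1876 + 63.8401 + 99.2016 + 139.0041) = √540.3784 ≈ 23.246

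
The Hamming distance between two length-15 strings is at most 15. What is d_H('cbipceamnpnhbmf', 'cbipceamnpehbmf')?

Differing positions: 11. Hamming distance = 1. The maximum possible Hamming distance for length-15 strings is 15, so d_H/15 = 1/15 ≈ 0.0667.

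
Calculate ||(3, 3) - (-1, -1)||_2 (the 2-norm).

(Σ|x_i - y_i|^2)^(1/2) = (|3 - (-1)|^2 + |3 - (-1)|^2)^(1/2)
= (4^2 + 4^2)^(1/2) = (16 + 16)^(1/2) = (32)^(1/2) ≈ 5.6569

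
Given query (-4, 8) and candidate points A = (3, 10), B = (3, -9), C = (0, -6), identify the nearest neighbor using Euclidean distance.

Distances: d(A) ≈ 7.2801, d(B) ≈ 18.3848, d(C) ≈ 14.5602. Nearest: A = (3, 10) with distance 7.2801.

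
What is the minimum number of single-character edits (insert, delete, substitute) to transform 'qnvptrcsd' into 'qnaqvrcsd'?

Let D[i][j] be the edit distance between the first i characters of 'qnvptrcsd' and the first j characters of 'qnaqvrcsd', with D[i][0] = i, D[0][j] = j, and D[i][j] = D[i-1][j-1] if the characters match, else 1 + min(D[i-1][j], D[i][j-1], D[i-1][j-1]). Filling the table (rows: prefixes of 'qnvptrcsd', columns: prefixes of 'qnaqvrcsd'):
     ε  q  n  a  q  v  r  c  s  d
  ε  0  1  2  3  4  5  6  7  8  9
  q  1  0  1  2  3  4  5  6  7  8
  n  2  1  0  1  2  3  4  5  6  7
  v  3  2  1  1  2  2  3  4  5  6
  p  4  3  2  2  2  3  3  4  5  6
  t  5  4  3  3  3  3  4  4  5  6
  r  6  5  4  4  4  4  3  4  5  6
  c  7  6  5  5  5  5  4  3  4  5
  s  8  7  6  6  6  6  5  4  3  4
  d  9  8  7  7  7  7  6  5  4  3
The bottom-right entry gives D[9][9] = 3, so no sequence of fewer than 3 edits works. Backtracking through the table gives one optimal edit sequence (3 edits):
  qnvptrcsd → qnaptrcsd (sub v→a @3)
  qnaptrcsd → qnaqtrcsd (sub p→q @4)
  qnaqtrcsd → qnaqvrcsd (sub t→v @5)
Edit distance = 3.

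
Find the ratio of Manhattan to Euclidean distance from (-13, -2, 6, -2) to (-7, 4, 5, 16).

L1 = |-13 - (-7)| + |-2 - 4| + |6 - 5| + |-2 - 16| = 6 + 6 + 1 + 18 = 31
L2 = √(6² + 6² + 1² + 18²) = √397 ≈ 19.9249
L1 ≥ L2 always (equality iff movement is along one axis); L1 > L2 here.
Ratio L1/L2 = 31/√397 ≈ 1.5558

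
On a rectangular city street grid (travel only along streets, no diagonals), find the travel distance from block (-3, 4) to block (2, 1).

Σ|x_i - y_i| = |-3 - 2| + |4 - 1| = 5 + 3 = 8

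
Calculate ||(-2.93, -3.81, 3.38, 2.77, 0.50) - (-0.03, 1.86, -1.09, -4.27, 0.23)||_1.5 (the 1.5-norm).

(Σ|x_i - y_i|^1.5)^(1/1.5) = (|-2.93 - (-0.03)|^1.5 + |-3.81 - 1.86|^1.5 + |3.38 - (-1.09)|^1.5 + |2.77 - (-4.27)|^1.5 + |0.5 - 0.23|^1.5)^(1/1.5)
= (2.9^1.5 + 5.67^1.5 + 4.47^1.5 + 7.04^1.5 + 0.27^1.5)^(1/1.5) ≈ (4.9385 + 13.5013 + 9.4506 + 18.6792 + 0.1403)^(1/1.5) = (46.7099)^(1/1.5) ≈ 12.97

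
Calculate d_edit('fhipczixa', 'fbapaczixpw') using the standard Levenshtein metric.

Let D[i][j] be the edit distance between the first i characters of 'fhipczixa' and the first j characters of 'fbapaczixpw', with D[i][0] = i, D[0][j] = j, and D[i][j] = D[i-1][j-1] if the characters match, else 1 + min(D[i-1][j], D[i][j-1], D[i-1][j-1]). Filling the table (rows: prefixes of 'fhipczixa', columns: prefixes of 'fbapaczixpw'):
     ε  f  b  a  p  a  c  z  i  x  p  w
  ε  0  1  2  3  4  5  6  7  8  9 10 11
  f  1  0  1  2  3  4  5  6  7  8  9 10
  h  2  1  1  2  3  4  5  6  7  8  9 10
  i  3  2  2  2  3  4  5  6  6  7  8  9
  p  4  3  3  3  2  3  4  5  6  7  7  8
  c  5  4  4  4  3  3  3  4  5  6  7  8
  z  6  5  5  5  4  4  4  3  4  5  6  7
  i  7  6  6  6  5  5  5  4  3  4  5  6
  x  8  7  7  7  6  6  6  5  4  3  4  5
  a  9  8  8  7  7  6  7  6  5  4  4  5
The bottom-right entry gives D[9][11] = 5, so no sequence of fewer than 5 edits works. Backtracking through the table gives one optimal edit sequence (5 edits):
  fhipczixa → fbipczixa (sub h→b @2)
  fbipczixa → fbapczixa (sub i→a @3)
  fbapczixa → fbapaczixa (ins a @5)
  fbapaczixa → fbapaczixpa (ins p @10)
  fbapaczixpa → fbapaczixpw (sub a→w @11)
Edit distance = 5.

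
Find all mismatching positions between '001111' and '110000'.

Differing positions: 1, 2, 3, 4, 5, 6. Hamming distance = 6.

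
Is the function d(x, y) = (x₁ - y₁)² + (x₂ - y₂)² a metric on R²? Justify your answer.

No. The squared Euclidean distance fails the triangle inequality. Counterexample: x = (0, 0), y = (1, 3), z = (2, 6). d(x,z) = 2² + 6² = 40, but d(x,y) + d(y,z) = (1² + 3²) + (1² + 3²) = 10 + 10 = 20. Since 40 > 20, the triangle inequality is violated. (Note: √d, the ordinary Euclidean distance, IS a metric.)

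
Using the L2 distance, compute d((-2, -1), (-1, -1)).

(Σ|x_i - y_i|^2)^(1/2) = (|-2 - (-1)|^2 + |-1 - (-1)|^2)^(1/2)
= (1^2 + 0^2)^(1/2) = (1 + 0)^(1/2) = (1)^(1/2) = 1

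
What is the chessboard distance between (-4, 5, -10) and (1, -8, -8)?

max(|x_i - y_i|) = max(|-4 - 1|, |5 - (-8)|, |-10 - (-8)|) = max(5, 13, 2) = 13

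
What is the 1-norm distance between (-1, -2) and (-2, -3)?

Σ|x_i - y_i| = |-1 - (-2)| + |-2 - (-3)| = 1 + 1 = 2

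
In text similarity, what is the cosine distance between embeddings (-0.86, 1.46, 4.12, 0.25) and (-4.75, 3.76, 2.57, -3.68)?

With u = (-0.86, 1.46, 4.12, 0.25), v = (-4.75, 3.76, 2.57, -3.68):
u·v = (-0.86)·(-4.75) + 1.46·3.76 + 4.12·2.57 + 0.25·(-3.68) = 4.085 + 5.4896 + 10.5884 + (-0.92) = 19.243.
|u| = √((-0.86)² + 1.46² + 4.12² + 0.25²) = √(0.7396 + 2.1316 + 16.9744 + 0.0625) = √19.9081, |v| = √((-4.75)² + 3.76² + 2.57² + (-3.68)²) = √(22.5625 + 14.1376 + 6.6049 + 13.5424) = √56.8474.
cos θ = (u·v)/(|u||v|) = 19.243/(√19.9081·√56.8474) ≈ 0.572
Cosine distance = 1 - cos θ ≈ 1 - 0.572 = 0.428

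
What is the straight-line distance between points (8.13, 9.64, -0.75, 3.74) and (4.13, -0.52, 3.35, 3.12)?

√(Σ(x_i - y_i)²) = √((8.13 - 4.13)² + (9.64 - (-0.52))² + (-0.75 - 3.35)² + (3.74 - 3.12)²)
= √(4² + 10.16² + (-4.1)² + 0.62²) = √(16 + 103.2256 + 16.81 + 0.3844) = √136.42 ≈ 11.6799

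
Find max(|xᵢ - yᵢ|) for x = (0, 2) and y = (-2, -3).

max(|x_i - y_i|) = max(|0 - (-2)|, |2 - (-3)|) = max(2, 5) = 5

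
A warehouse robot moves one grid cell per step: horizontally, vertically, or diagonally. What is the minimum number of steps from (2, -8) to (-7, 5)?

max(|x_i - y_i|) = max(|2 - (-7)|, |-8 - 5|) = max(9, 13) = 13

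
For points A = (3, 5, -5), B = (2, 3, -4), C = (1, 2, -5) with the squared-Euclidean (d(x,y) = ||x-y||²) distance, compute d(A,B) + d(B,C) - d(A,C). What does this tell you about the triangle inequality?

d(A,B) = 1² + 2² + 1² = 6, d(B,C) = 1² + 1² + 1² = 3, d(A,C) = 2² + 3² + 0² = 13.
d(A,B) + d(B,C) - d(A,C) = 6 + 3 - 13 = 9 - 13 = -4. This is < 0, so the triangle inequality FAILS for these points (squared-Euclidean is not a metric).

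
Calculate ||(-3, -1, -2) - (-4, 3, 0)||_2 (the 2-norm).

(Σ|x_i - y_i|^2)^(1/2) = (|-3 - (-4)|^2 + |-1 - 3|^2 + |-2 - 0|^2)^(1/2)
= (1^2 + 4^2 + 2^2)^(1/2) = (1 + 16 + 4)^(1/2) = (21)^(1/2) ≈ 4.5826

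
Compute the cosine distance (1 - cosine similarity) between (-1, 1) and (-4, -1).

With u = (-1, 1), v = (-4, -1):
u·v = (-1)·(-4) + 1·(-1) = 4 + (-1) = 3.
|u| = √((-1)² + 1²) = √2, |v| = √((-4)² + (-1)²) = √17, so |u||v| = √(2·17) = √34.
cos θ = (u·v)/(|u||v|) = 3/√34 ≈ 0.5145
Cosine distance = 1 - cos θ ≈ 1 - 0.5145 = 0.4855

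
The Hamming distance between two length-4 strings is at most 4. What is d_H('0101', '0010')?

Differing positions: 2, 3, 4. Hamming distance = 3. The maximum possible Hamming distance for length-4 strings is 4, so d_H/4 = 3/4 = 0.75.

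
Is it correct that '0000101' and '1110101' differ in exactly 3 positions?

Differing positions: 1, 2, 3. Hamming distance = 3, so the claim is true.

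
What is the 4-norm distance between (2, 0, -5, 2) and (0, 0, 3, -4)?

(Σ|x_i - y_i|^4)^(1/4) = (|2 - 0|^4 + |0 - 0|^4 + |-5 - 3|^4 + |2 - (-4)|^4)^(1/4)
= (2^4 + 0^4 + 8^4 + 6^4)^(1/4) = (16 + 0 + 4096 + 1296)^(1/4) = (5408)^(1/4) ≈ 8.5755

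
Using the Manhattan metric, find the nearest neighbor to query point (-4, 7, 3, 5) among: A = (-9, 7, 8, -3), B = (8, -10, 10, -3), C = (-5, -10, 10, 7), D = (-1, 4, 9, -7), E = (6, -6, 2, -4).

Distances: d(A) = 18, d(B) = 44, d(C) = 27, d(D) = 24, d(E) = 33. Nearest: A = (-9, 7, 8, -3) with distance 18.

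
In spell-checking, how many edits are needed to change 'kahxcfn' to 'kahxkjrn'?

Let D[i][j] be the edit distance between the first i characters of 'kahxcfn' and the first j characters of 'kahxkjrn', with D[i][0] = i, D[0][j] = j, and D[i][j] = D[i-1][j-1] if the characters match, else 1 + min(D[i-1][j], D[i][j-1], D[i-1][j-1]). Filling the table (rows: prefixes of 'kahxcfn', columns: prefixes of 'kahxkjrn'):
     ε  k  a  h  x  k  j  r  n
  ε  0  1  2  3  4  5  6  7  8
  k  1  0  1  2  3  4  5  6  7
  a  2  1  0  1  2  3  4  5  6
  h  3  2  1  0  1  2  3  4  5
  x  4  3  2  1  0  1  2  3  4
  c  5  4  3  2  1  1  2  3  4
  f  6  5  4  3  2  2  2  3  4
  n  7  6  5  4  3  3  3  3  3
The bottom-right entry gives D[7][8] = 3, so no sequence of fewer than 3 edits works. Backtracking through the table gives one optimal edit sequence (3 edits):
  kahxcfn → kahxkcfn (ins k @5)
  kahxkcfn → kahxkjfn (sub c→j @6)
  kahxkjfn → kahxkjrn (sub f→r @7)
Edit distance = 3.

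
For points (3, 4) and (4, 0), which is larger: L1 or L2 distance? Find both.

L1 = |3 - 4| + |4 - 0| = 1 + 4 = 5
L2 = √(1² + 4²) = √17 ≈ 4.1231
L1 ≥ L2 always (equality iff movement is along one axis); L1 > L2 here.
Ratio L1/L2 = 5/√17 ≈ 1.2127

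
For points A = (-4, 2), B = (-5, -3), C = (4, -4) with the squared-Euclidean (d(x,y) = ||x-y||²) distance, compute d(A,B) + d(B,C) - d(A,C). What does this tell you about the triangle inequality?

d(A,B) = 1² + 5² = 26, d(B,C) = 9² + 1² = 82, d(A,C) = 8² + 6² = 100.
d(A,B) + d(B,C) - d(A,C) = 26 + 82 - 100 = 108 - 100 = 8. This is ≥ 0, so the triangle inequality holds for these points.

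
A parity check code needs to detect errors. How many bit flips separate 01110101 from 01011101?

Differing positions: 3, 5. Hamming distance = 2.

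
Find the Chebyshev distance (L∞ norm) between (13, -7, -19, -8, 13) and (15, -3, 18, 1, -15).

max(|x_i - y_i|) = max(|13 - 15|, |-7 - (-3)|, |-19 - 18|, |-8 - 1|, |13 - (-15)|) = max(2, 4, 37, 9, 28) = 37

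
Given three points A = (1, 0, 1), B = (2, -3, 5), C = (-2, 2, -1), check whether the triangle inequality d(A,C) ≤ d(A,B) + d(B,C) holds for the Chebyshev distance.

d(A,B) = max(1, 3, 4) = 4, d(B,C) = max(4, 5, 6) = 6, d(A,C) = max(3, 2, 2) = 3.
d(A,C) = 3 ≤ 4 + 6 = 10. Triangle inequality is satisfied.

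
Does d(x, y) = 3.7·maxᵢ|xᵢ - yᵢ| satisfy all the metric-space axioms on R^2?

Yes. The L∞ (Chebyshev) norm induces a metric on R^2, and multiplying a metric by a positive constant 3.7 > 0 preserves all four axioms: non-negativity (3.7·||x-y|| ≥ 0), identity (3.7·||x-y|| = 0 ⟺ ||x-y|| = 0 ⟺ x = y), symmetry (||x-y|| = ||y-x||), and the triangle inequality (3.7·||x-z|| ≤ 3.7·||x-y|| + 3.7·||y-z||). So d is a metric.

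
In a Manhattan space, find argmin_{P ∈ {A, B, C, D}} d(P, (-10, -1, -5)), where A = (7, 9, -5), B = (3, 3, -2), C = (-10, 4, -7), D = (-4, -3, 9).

Distances: d(A) = 27, d(B) = 20, d(C) = 7, d(D) = 22. Nearest: C = (-10, 4, -7) with distance 7.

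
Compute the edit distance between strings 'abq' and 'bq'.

Let D[i][j] be the edit distance between the first i characters of 'abq' and the first j characters of 'bq', with D[i][0] = i, D[0][j] = j, and D[i][j] = D[i-1][j-1] if the characters match, else 1 + min(D[i-1][j], D[i][j-1], D[i-1][j-1]). Filling the table (rows: prefixes of 'abq', columns: prefixes of 'bq'):
     ε  b  q
  ε  0  1  2
  a  1  1  2
  b  2  1  2
  q  3  2  1
The bottom-right entry gives D[3][2] = 1, so no sequence of fewer than 1 edit works. Backtracking through the table gives one optimal edit sequence (1 edit):
  abq → bq (del a @1)
Edit distance = 1.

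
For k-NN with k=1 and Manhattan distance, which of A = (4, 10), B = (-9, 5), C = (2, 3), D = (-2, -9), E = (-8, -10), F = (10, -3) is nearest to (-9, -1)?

Distances: d(A) = 24, d(B) = 6, d(C) = 15, d(D) = 15, d(E) = 10, d(F) = 21. Nearest: B = (-9, 5) with distance 6.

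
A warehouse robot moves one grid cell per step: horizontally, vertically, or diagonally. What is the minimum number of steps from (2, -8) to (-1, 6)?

max(|x_i - y_i|) = max(|2 - (-1)|, |-8 - 6|) = max(3, 14) = 14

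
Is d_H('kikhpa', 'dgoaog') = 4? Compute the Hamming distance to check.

Differing positions: 1, 2, 3, 4, 5, 6. Hamming distance = 6, so the claim that d_H = 4 is false.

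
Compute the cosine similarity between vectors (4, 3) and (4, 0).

With u = (4, 3), v = (4, 0):
u·v = 4·4 + 3·0 = 16 + 0 = 16.
|u| = √(4² + 3²) = √25, |v| = √(4² + 0²) = √16, so |u||v| = √(25·16) = √400 = 20.
cos θ = (u·v)/(|u||v|) = 16/20 = 0.8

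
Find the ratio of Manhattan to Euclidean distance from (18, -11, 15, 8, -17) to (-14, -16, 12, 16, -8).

L1 = |18 - (-14)| + |-11 - (-16)| + |15 - 12| + |8 - 16| + |-17 - (-8)| = 32 + 5 + 3 + 8 + 9 = 57
L2 = √(32² + 5² + 3² + 8² + 9²) = √1203 ≈ 34.6843
L1 ≥ L2 always (equality iff movement is along one axis); L1 > L2 here.
Ratio L1/L2 = 57/√1203 ≈ 1.6434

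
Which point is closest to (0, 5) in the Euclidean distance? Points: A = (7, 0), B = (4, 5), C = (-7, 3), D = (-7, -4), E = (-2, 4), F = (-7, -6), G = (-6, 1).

Distances: d(A) ≈ 8.6023, d(B) = 4, d(C) ≈ 7.2801, d(D) ≈ 11.4018, d(E) ≈ 2.2361, d(F) ≈ 13.0384, d(G) ≈ 7.2111. Nearest: E = (-2, 4) with distance 2.2361.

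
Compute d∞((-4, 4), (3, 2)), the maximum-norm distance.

max(|x_i - y_i|) = max(|-4 - 3|, |4 - 2|) = max(7, 2) = 7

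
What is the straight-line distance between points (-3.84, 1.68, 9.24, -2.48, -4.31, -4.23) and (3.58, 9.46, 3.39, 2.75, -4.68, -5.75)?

√(Σ(x_i - y_i)²) = √((-3.84 - 3.58)² + (1.68 - 9.46)² + (9.24 - 3.39)² + (-2.48 - 2.75)² + (-4.31 - (-4.68))² + (-4.23 - (-5.75))²)
= √((-7.42)² + (-7.78)² + 5.85² + (-5.23)² + 0.37² + 1.52²) = √(55.0564 + 60.5284 + 34.2225 + 27.3529 + 0.1369 + 2.3104) = √179.6075 ≈ 13.4018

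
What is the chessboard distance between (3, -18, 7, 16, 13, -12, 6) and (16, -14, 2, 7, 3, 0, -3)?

max(|x_i - y_i|) = max(|3 - 16|, |-18 - (-14)|, |7 - 2|, |16 - 7|, |13 - 3|, |-12 - 0|, |6 - (-3)|) = max(13, 4, 5, 9, 10, 12, 9) = 13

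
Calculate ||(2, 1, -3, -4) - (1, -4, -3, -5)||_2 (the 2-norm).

(Σ|x_i - y_i|^2)^(1/2) = (|2 - 1|^2 + |1 - (-4)|^2 + |-3 - (-3)|^2 + |-4 - (-5)|^2)^(1/2)
= (1^2 + 5^2 + 0^2 + 1^2)^(1/2) = (1 + 25 + 0 + 1)^(1/2) = (27)^(1/2) ≈ 5.1962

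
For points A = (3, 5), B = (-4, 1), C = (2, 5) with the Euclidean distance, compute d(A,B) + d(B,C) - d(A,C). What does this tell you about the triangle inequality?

d(A,B) = √(7² + 4²) = √65 ≈ 8.0623, d(B,C) = √(6² + 4²) = √52 ≈ 7.2111, d(A,C) = √(1² + 0²) = √1 = 1.
d(A,B) + d(B,C) - d(A,C) = 8.0623 + 7.2111 - 1 = 15.2734 - 1 = 14.2734 (to 4 decimal places). This is ≥ 0, so the triangle inequality holds for these points.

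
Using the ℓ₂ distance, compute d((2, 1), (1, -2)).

(Σ|x_i - y_i|^2)^(1/2) = (|2 - 1|^2 + |1 - (-2)|^2)^(1/2)
= (1^2 + 3^2)^(1/2) = (1 + 9)^(1/2) = (10)^(1/2) ≈ 3.1623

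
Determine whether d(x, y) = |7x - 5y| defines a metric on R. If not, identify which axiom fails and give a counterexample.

No. d fails symmetry: d(2, 5) = |7·2 - 5·5| = |-11| = 11, but d(5, 2) = |7·5 - 5·2| = |25| = 25. Since 11 ≠ 25, d(x,y) ≠ d(y,x) in general.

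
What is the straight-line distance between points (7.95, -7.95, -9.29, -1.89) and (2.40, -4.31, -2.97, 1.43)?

√(Σ(x_i - y_i)²) = √((7.95 - 2.4)² + (-7.95 - (-4.31))² + (-9.29 - (-2.97))² + (-1.89 - 1.43)²)
= √(5.55² + (-3.64)² + (-6.32)² + (-3.32)²) = √(30.8025 + 13.2496 + 39.9424 + 11.0224) = √95.0169 ≈ 9.7477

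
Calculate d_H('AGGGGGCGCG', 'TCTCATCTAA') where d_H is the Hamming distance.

Differing positions: 1, 2, 3, 4, 5, 6, 8, 9, 10. Hamming distance = 9.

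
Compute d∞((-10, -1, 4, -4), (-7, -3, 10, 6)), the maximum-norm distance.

max(|x_i - y_i|) = max(|-10 - (-7)|, |-1 - (-3)|, |4 - 10|, |-4 - 6|) = max(3, 2, 6, 10) = 10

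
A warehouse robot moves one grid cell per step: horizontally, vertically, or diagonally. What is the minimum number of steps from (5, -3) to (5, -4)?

max(|x_i - y_i|) = max(|5 - 5|, |-3 - (-4)|) = max(0, 1) = 1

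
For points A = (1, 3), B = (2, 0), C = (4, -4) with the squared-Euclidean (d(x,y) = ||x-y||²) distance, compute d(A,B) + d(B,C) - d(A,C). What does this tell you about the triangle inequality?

d(A,B) = 1² + 3² = 10, d(B,C) = 2² + 4² = 20, d(A,C) = 3² + 7² = 58.
d(A,B) + d(B,C) - d(A,C) = 10 + 20 - 58 = 30 - 58 = -28. This is < 0, so the triangle inequality FAILS for these points (squared-Euclidean is not a metric).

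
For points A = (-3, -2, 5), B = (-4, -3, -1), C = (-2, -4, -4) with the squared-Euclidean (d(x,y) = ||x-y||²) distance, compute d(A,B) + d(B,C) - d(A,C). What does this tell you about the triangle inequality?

d(A,B) = 1² + 1² + 6² = 38, d(B,C) = 2² + 1² + 3² = 14, d(A,C) = 1² + 2² + 9² = 86.
d(A,B) + d(B,C) - d(A,C) = 38 + 14 - 86 = 52 - 86 = -34. This is < 0, so the triangle inequality FAILS for these points (squared-Euclidean is not a metric).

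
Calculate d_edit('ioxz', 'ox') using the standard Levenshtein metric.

Let D[i][j] be the edit distance between the first i characters of 'ioxz' and the first j characters of 'ox', with D[i][0] = i, D[0][j] = j, and D[i][j] = D[i-1][j-1] if the characters match, else 1 + min(D[i-1][j], D[i][j-1], D[i-1][j-1]). Filling the table (rows: prefixes of 'ioxz', columns: prefixes of 'ox'):
     ε  o  x
  ε  0  1  2
  i  1  1  2
  o  2  1  2
  x  3  2  1
  z  4  3  2
The bottom-right entry gives D[4][2] = 2, so no sequence of fewer than 2 edits works. Backtracking through the table gives one optimal edit sequence (2 edits):
  ioxz → oxz (del i @1)
  oxz → ox (del z @3)
Edit distance = 2.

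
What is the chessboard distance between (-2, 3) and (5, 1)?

max(|x_i - y_i|) = max(|-2 - 5|, |3 - 1|) = max(7, 2) = 7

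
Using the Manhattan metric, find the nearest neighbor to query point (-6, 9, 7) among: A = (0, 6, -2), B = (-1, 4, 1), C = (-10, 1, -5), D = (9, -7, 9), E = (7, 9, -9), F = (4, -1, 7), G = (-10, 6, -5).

Distances: d(A) = 18, d(B) = 16, d(C) = 24, d(D) = 33, d(E) = 29, d(F) = 20, d(G) = 19. Nearest: B = (-1, 4, 1) with distance 16.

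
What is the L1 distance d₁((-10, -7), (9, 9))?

Σ|x_i - y_i| = |-10 - 9| + |-7 - 9| = 19 + 16 = 35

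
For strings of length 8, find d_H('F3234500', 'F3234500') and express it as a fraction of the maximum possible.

Differing positions: none. Hamming distance = 0. The maximum possible Hamming distance for length-8 strings is 8, so d_H/8 = 0/8 = 0.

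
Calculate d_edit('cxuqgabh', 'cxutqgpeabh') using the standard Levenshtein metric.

Let D[i][j] be the edit distance between the first i characters of 'cxuqgabh' and the first j characters of 'cxutqgpeabh', with D[i][0] = i, D[0][j] = j, and D[i][j] = D[i-1][j-1] if the characters match, else 1 + min(D[i-1][j], D[i][j-1], D[i-1][j-1]). Filling the table (rows: prefixes of 'cxuqgabh', columns: prefixes of 'cxutqgpeabh'):
     ε  c  x  u  t  q  g  p  e  a  b  h
  ε  0  1  2  3  4  5  6  7  8  9 10 11
  c  1  0  1  2  3  4  5  6  7  8  9 10
  x  2  1  0  1  2  3  4  5  6  7  8  9
  u  3  2  1  0  1  2  3  4  5  6  7  8
  q  4  3  2  1  1  1  2  3  4  5  6  7
  g  5  4  3  2  2  2  1  2  3  4  5  6
  a  6  5  4  3  3  3  2  2  3  3  4  5
  b  7  6  5  4  4  4  3  3  3  4  3  4
  h  8  7  6  5  5  5  4  4  4  4  4  3
The bottom-right entry gives D[8][11] = 3, so no sequence of fewer than 3 edits works. Backtracking through the table gives one optimal edit sequence (3 edits):
  cxuqgabh → cxutqgabh (ins t @4)
  cxutqgabh → cxutqgpabh (ins p @7)
  cxutqgpabh → cxutqgpeabh (ins e @8)
Edit distance = 3.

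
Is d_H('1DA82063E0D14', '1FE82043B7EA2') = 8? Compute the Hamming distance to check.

Differing positions: 2, 3, 7, 9, 10, 11, 12, 13. Hamming distance = 8, so the claim is true.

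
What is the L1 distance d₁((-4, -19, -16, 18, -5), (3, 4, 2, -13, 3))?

Σ|x_i - y_i| = |-4 - 3| + |-19 - 4| + |-16 - 2| + |18 - (-13)| + |-5 - 3| = 7 + 23 + 18 + 31 + 8 = 87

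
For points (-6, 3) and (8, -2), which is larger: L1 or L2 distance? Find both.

L1 = |-6 - 8| + |3 - (-2)| = 14 + 5 = 19
L2 = √(14² + 5²) = √221 ≈ 14.8661
L1 ≥ L2 always (equality iff movement is along one axis); L1 > L2 here.
Ratio L1/L2 = 19/√221 ≈ 1.2781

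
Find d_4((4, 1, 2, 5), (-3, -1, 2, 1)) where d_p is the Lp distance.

(Σ|x_i - y_i|^4)^(1/4) = (|4 - (-3)|^4 + |1 - (-1)|^4 + |2 - 2|^4 + |5 - 1|^4)^(1/4)
= (7^4 + 2^4 + 0^4 + 4^4)^(1/4) = (2401 + 16 + 0 + 256)^(1/4) = (2673)^(1/4) ≈ 7.1903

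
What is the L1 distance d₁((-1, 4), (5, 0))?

Σ|x_i - y_i| = |-1 - 5| + |4 - 0| = 6 + 4 = 10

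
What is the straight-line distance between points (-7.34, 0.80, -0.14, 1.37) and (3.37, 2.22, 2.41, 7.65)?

√(Σ(x_i - y_i)²) = √((-7.34 - 3.37)² + (0.8 - 2.22)² + (-0.14 - 2.41)² + (1.37 - 7.65)²)
= √((-10.71)² + (-1.42)² + (-2.55)² + (-6.28)²) = √(114.7041 + 2.0164 + 6.5025 + 39.4384) = √162.6614 ≈ 12.7539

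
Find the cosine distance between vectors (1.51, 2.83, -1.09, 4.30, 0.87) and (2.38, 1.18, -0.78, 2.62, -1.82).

With u = (1.51, 2.83, -1.09, 4.30, 0.87), v = (2.38, 1.18, -0.78, 2.62, -1.82):
u·v = 1.51·2.38 + 2.83·1.18 + (-1.09)·(-0.78) + 4.3·2.62 + 0.87·(-1.82) = 3.5938 + 3.3394 + 0.8502 + 11.266 + (-1.5834) = 17.466.
|u| = √(1.51² + 2.83² + (-1.09)² + 4.3² + 0.87²) = √(2.2801 + 8.0089 + 1.1881 + 18.49 + 0.7569) = √30.724, |v| = √(2.38² + 1.18² + (-0.78)² + 2.62² + (-1.82)²) = √(5.6644 + 1.3924 + 0.6084 + 6.8644 + 3.3124) = √17.842.
cos θ = (u·v)/(|u||v|) = 17.466/(√30.724·√17.842) ≈ 0.746
Cosine distance = 1 - cos θ ≈ 1 - 0.746 = 0.254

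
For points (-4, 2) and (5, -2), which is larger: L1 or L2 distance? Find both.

L1 = |-4 - 5| + |2 - (-2)| = 9 + 4 = 13
L2 = √(9² + 4²) = √97 ≈ 9.8489
L1 ≥ L2 always (equality iff movement is along one axis); L1 > L2 here.
Ratio L1/L2 = 13/√97 ≈ 1.32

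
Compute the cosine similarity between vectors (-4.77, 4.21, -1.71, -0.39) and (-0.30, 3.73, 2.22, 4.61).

With u = (-4.77, 4.21, -1.71, -0.39), v = (-0.30, 3.73, 2.22, 4.61):
u·v = (-4.77)·(-0.3) + 4.21·3.73 + (-1.71)·2.22 + (-0.39)·4.61 = 1.431 + 15.7033 + (-3.7962) + (-1.7979) = 11.5402.
|u| = √((-4.77)² + 4.21² + (-1.71)² + (-0.39)²) = √(22.7529 + 17.7241 + 2.9241 + 0.1521) = √43.5532, |v| = √((-0.3)² + 3.73² + 2.22² + 4.61²) = √(0.09 + 13.9129 + 4.9284 + 21.2521) = √40.1834.
cos θ = (u·v)/(|u||v|) = 11.5402/(√43.5532·√40.1834) ≈ 0.2759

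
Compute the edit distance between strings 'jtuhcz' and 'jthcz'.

Let D[i][j] be the edit distance between the first i characters of 'jtuhcz' and the first j characters of 'jthcz', with D[i][0] = i, D[0][j] = j, and D[i][j] = D[i-1][j-1] if the characters match, else 1 + min(D[i-1][j], D[i][j-1], D[i-1][j-1]). Filling the table (rows: prefixes of 'jtuhcz', columns: prefixes of 'jthcz'):
     ε  j  t  h  c  z
  ε  0  1  2  3  4  5
  j  1  0  1  2  3  4
  t  2  1  0  1  2  3
  u  3  2  1  1  2  3
  h  4  3  2  1  2  3
  c  5  4  3  2  1  2
  z  6  5  4  3  2  1
The bottom-right entry gives D[6][5] = 1, so no sequence of fewer than 1 edit works. Backtracking through the table gives one optimal edit sequence (1 edit):
  jtuhcz → jthcz (del u @3)
Edit distance = 1.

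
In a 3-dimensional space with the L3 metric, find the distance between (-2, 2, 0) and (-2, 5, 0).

(Σ|x_i - y_i|^3)^(1/3) = (|-2 - (-2)|^3 + |2 - 5|^3 + |0 - 0|^3)^(1/3)
= (0^3 + 3^3 + 0^3)^(1/3) = (0 + 27 + 0)^(1/3) = (27)^(1/3) = 3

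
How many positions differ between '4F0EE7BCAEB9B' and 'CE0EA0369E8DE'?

Differing positions: 1, 2, 5, 6, 7, 8, 9, 11, 12, 13. Hamming distance = 10.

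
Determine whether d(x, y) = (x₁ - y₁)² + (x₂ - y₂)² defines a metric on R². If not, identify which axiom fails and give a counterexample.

No. The squared Euclidean distance fails the triangle inequality. Counterexample: x = (0, 0), y = (5, 3), z = (10, 6). d(x,z) = 10² + 6² = 136, but d(x,y) + d(y,z) = (5² + 3²) + (5² + 3²) = 34 + 34 = 68. Since 136 > 68, the triangle inequality is violated. (Note: √d, the ordinary Euclidean distance, IS a metric.)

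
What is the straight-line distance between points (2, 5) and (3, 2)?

√(Σ(x_i - y_i)²) = √((2 - 3)² + (5 - 2)²)
= √((-1)² + 3²) = √(1 + 9) = √10 ≈ 3.1623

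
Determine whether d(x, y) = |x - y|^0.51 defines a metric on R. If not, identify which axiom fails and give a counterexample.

Yes. With 0 < p = 0.51 ≤ 1, d(x,y) = |x-y|^0.51 is a metric on R. Non-negativity and symmetry are immediate; |x-y|^0.51 = 0 ⟺ |x-y| = 0 ⟺ x = y. For the triangle inequality, the function t ↦ t^0.51 is subadditive on [0,∞) when p ≤ 1, so |x-z|^0.51 ≤ (|x-y| + |y-z|)^0.51 ≤ |x-y|^0.51 + |y-z|^0.51.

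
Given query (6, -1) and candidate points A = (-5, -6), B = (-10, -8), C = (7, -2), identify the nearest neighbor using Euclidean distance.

Distances: d(A) ≈ 12.083, d(B) ≈ 17.4642, d(C) ≈ 1.4142. Nearest: C = (7, -2) with distance 1.4142.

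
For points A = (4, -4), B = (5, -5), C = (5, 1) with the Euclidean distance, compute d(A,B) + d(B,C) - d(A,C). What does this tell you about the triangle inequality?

d(A,B) = √(1² + 1²) = √2 ≈ 1.4142, d(B,C) = √(0² + 6²) = √36 = 6, d(A,C) = √(1² + 5²) = √26 ≈ 5.099.
d(A,B) + d(B,C) - d(A,C) = 1.4142 + 6 - 5.099 = 7.4142 - 5.099 = 2.3152 (to 4 decimal places). This is ≥ 0, so the triangle inequality holds for these points.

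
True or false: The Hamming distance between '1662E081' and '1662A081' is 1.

Differing positions: 5. Hamming distance = 1, so the claim is true.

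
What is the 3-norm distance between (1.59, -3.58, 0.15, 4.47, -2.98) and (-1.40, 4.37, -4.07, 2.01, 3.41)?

(Σ|x_i - y_i|^3)^(1/3) = (|1.59 - (-1.4)|^3 + |-3.58 - 4.37|^3 + |0.15 - (-4.07)|^3 + |4.47 - 2.01|^3 + |-2.98 - 3.41|^3)^(1/3)
= (2.99^3 + 7.95^3 + 4.22^3 + 2.46^3 + 6.39^3)^(1/3) ≈ (26.7309 + 502.4599 + 75.1514 + 14.8869 + 260.9171)^(1/3) = (880.1462)^(1/3) ≈ 9.5834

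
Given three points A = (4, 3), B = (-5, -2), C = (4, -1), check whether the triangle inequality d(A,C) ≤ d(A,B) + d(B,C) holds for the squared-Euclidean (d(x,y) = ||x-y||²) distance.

d(A,B) = 9² + 5² = 106, d(B,C) = 9² + 1² = 82, d(A,C) = 0² + 4² = 16.
d(A,C) = 16 ≤ 106 + 82 = 188. Triangle inequality is satisfied.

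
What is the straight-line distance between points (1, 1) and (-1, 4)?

√(Σ(x_i - y_i)²) = √((1 - (-1))² + (1 - 4)²)
= √(2² + (-3)²) = √(4 + 9) = √13 ≈ 3.6056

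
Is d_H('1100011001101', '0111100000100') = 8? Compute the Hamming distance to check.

Differing positions: 1, 3, 4, 5, 6, 7, 10, 13. Hamming distance = 8, so the claim is true.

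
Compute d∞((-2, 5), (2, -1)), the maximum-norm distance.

max(|x_i - y_i|) = max(|-2 - 2|, |5 - (-1)|) = max(4, 6) = 6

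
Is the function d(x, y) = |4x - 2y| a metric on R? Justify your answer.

No. d fails symmetry: d(2, 4) = |4·2 - 2·4| = |0| = 0, but d(4, 2) = |4·4 - 2·2| = |12| = 12. Since 0 ≠ 12, d(x,y) ≠ d(y,x) in general.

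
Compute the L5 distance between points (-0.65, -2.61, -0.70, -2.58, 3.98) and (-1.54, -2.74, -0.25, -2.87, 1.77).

(Σ|x_i - y_i|^5)^(1/5) = (|-0.65 - (-1.54)|^5 + |-2.61 - (-2.74)|^5 + |-0.7 - (-0.25)|^5 + |-2.58 - (-2.87)|^5 + |3.98 - 1.77|^5)^(1/5)
= (0.89^5 + 0.13^5 + 0.45^5 + 0.29^5 + 2.21^5)^(1/5) ≈ (0.5584 + 0 + 0.0185 + 0.0021 + 52.7183)^(1/5) = (53.2973)^(1/5) ≈ 2.2148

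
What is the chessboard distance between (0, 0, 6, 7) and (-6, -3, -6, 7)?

max(|x_i - y_i|) = max(|0 - (-6)|, |0 - (-3)|, |6 - (-6)|, |7 - 7|) = max(6, 3, 12, 0) = 12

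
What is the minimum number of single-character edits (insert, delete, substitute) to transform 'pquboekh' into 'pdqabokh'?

Let D[i][j] be the edit distance between the first i characters of 'pquboekh' and the first j characters of 'pdqabokh', with D[i][0] = i, D[0][j] = j, and D[i][j] = D[i-1][j-1] if the characters match, else 1 + min(D[i-1][j], D[i][j-1], D[i-1][j-1]). Filling the table (rows: prefixes of 'pquboekh', columns: prefixes of 'pdqabokh'):
     ε  p  d  q  a  b  o  k  h
  ε  0  1  2  3  4  5  6  7  8
  p  1  0  1  2  3  4  5  6  7
  q  2  1  1  1  2  3  4  5  6
  u  3  2  2  2  2  3  4  5  6
  b  4  3  3  3  3  2  3  4  5
  o  5  4  4  4  4  3  2  3  4
  e  6  5  5  5  5  4  3  3  4
  k  7  6  6  6  6  5  4  3  4
  h  8  7  7  7  7  6  5  4  3
The bottom-right entry gives D[8][8] = 3, so no sequence of fewer than 3 edits works. Backtracking through the table gives one optimal edit sequence (3 edits):
  pquboekh → pdquboekh (ins d @2)
  pdquboekh → pdqaboekh (sub u→a @4)
  pdqaboekh → pdqabokh (del e @7)
Edit distance = 3.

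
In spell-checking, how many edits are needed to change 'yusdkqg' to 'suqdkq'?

Let D[i][j] be the edit distance between the first i characters of 'yusdkqg' and the first j characters of 'suqdkq', with D[i][0] = i, D[0][j] = j, and D[i][j] = D[i-1][j-1] if the characters match, else 1 + min(D[i-1][j], D[i][j-1], D[i-1][j-1]). Filling the table (rows: prefixes of 'yusdkqg', columns: prefixes of 'suqdkq'):
     ε  s  u  q  d  k  q
  ε  0  1  2  3  4  5  6
  y  1  1  2  3  4  5  6
  u  2  2  1  2  3  4  5
  s  3  2  2  2  3  4  5
  d  4  3  3  3  2  3  4
  k  5  4  4  4  3  2  3
  q  6  5  5  4  4  3  2
  g  7  6  6  5  5  4  3
The bottom-right entry gives D[7][6] = 3, so no sequence of fewer than 3 edits works. Backtracking through the table gives one optimal edit sequence (3 edits):
  yusdkqg → susdkqg (sub y→s @1)
  susdkqg → suqdkqg (sub s→q @3)
  suqdkqg → suqdkq (del g @7)
Edit distance = 3.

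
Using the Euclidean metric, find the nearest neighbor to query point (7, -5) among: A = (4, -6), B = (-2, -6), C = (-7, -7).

Distances: d(A) ≈ 3.1623, d(B) ≈ 9.0554, d(C) ≈ 14.1421. Nearest: A = (4, -6) with distance 3.1623.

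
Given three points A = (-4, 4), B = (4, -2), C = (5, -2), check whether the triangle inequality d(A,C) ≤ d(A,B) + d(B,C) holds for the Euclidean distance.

d(A,B) = √(8² + 6²) = √100 = 10, d(B,C) = √(1² + 0²) = √1 = 1, d(A,C) = √(9² + 6²) = √117 ≈ 10.8167.
d(A,C) ≈ 10.8167 ≤ 10 + 1 = 11. Triangle inequality is satisfied.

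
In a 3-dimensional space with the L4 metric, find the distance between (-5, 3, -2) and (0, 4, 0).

(Σ|x_i - y_i|^4)^(1/4) = (|-5 - 0|^4 + |3 - 4|^4 + |-2 - 0|^4)^(1/4)
= (5^4 + 1^4 + 2^4)^(1/4) = (625 + 1 + 16)^(1/4) = (642)^(1/4) ≈ 5.0337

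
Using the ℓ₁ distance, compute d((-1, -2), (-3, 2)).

Σ|x_i - y_i| = |-1 - (-3)| + |-2 - 2| = 2 + 4 = 6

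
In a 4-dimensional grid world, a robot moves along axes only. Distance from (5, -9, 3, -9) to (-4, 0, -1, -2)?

Σ|x_i - y_i| = |5 - (-4)| + |-9 - 0| + |3 - (-1)| + |-9 - (-2)| = 9 + 9 + 4 + 7 = 29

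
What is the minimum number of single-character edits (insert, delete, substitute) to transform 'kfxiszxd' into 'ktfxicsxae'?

Let D[i][j] be the edit distance between the first i characters of 'kfxiszxd' and the first j characters of 'ktfxicsxae', with D[i][0] = i, D[0][j] = j, and D[i][j] = D[i-1][j-1] if the characters match, else 1 + min(D[i-1][j], D[i][j-1], D[i-1][j-1]). Filling the table (rows: prefixes of 'kfxiszxd', columns: prefixes of 'ktfxicsxae'):
     ε  k  t  f  x  i  c  s  x  a  e
  ε  0  1  2  3  4  5  6  7  8  9 10
  k  1  0  1  2  3  4  5  6  7  8  9
  f  2  1  1  1  2  3  4  5  6  7  8
  x  3  2  2  2  1  2  3  4  5  6  7
  i  4  3  3  3  2  1  2  3  4  5  6
  s  5  4  4  4  3  2  2  2  3  4  5
  z  6  5  5  5  4  3  3  3  3  4  5
  x  7  6  6  6  5  4  4  4  3  4  5
  d  8  7  7  7  6  5  5  5  4  4  5
The bottom-right entry gives D[8][10] = 5, so no sequence of fewer than 5 edits works. Backtracking through the table gives one optimal edit sequence (5 edits):
  kfxiszxd → ktfxiszxd (ins t @2)
  ktfxiszxd → ktfxicszxd (ins c @6)
  ktfxicszxd → ktfxicsxxd (sub z→x @8)
  ktfxicsxxd → ktfxicsxad (sub x→a @9)
  ktfxicsxad → ktfxicsxae (sub d→e @10)
Edit distance = 5.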